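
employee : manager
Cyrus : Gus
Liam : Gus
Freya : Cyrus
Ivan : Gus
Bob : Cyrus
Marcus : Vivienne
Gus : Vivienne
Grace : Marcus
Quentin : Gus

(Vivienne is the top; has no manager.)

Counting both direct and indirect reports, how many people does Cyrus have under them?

2

Cyrus directly manages Bob, Freya. Bob has no reports. Freya has no reports. So Cyrus's organization is 2 direct reports plus everyone under them: 1 + 1 = 2.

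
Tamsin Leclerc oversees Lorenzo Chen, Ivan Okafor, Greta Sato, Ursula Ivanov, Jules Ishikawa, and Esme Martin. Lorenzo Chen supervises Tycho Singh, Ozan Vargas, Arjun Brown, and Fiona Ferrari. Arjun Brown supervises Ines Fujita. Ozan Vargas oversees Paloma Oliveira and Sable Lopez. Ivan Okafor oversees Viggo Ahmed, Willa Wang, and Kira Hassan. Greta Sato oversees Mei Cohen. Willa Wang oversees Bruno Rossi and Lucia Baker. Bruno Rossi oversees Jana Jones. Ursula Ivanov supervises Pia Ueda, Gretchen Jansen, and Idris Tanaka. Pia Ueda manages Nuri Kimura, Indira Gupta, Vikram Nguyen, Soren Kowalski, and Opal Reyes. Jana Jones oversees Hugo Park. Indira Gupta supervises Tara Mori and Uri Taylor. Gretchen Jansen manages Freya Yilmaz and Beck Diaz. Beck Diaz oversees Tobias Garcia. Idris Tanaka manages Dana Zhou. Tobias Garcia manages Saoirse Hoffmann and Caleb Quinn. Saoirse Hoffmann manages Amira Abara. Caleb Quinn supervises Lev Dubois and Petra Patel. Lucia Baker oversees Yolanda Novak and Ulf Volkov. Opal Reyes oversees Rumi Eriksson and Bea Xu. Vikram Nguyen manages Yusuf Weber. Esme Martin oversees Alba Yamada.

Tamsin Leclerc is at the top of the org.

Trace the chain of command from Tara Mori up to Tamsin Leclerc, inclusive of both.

Tara Mori reports to Indira Gupta. Indira Gupta reports to Pia Ueda. Pia Ueda reports to Ursula Ivanov. Ursula Ivanov reports to Tamsin Leclerc. Tamsin Leclerc is at the top.

Tara Mori -> Indira Gupta -> Pia Ueda -> Ursula Ivanov -> Tamsin Leclerc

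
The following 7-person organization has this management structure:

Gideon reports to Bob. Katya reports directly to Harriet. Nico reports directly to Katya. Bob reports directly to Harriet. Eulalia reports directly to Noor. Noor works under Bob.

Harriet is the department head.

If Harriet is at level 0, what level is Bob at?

Chain from Bob up to Harriet: Bob → Harriet. That is 1 step up, so Bob is 1 level below Harriet.

1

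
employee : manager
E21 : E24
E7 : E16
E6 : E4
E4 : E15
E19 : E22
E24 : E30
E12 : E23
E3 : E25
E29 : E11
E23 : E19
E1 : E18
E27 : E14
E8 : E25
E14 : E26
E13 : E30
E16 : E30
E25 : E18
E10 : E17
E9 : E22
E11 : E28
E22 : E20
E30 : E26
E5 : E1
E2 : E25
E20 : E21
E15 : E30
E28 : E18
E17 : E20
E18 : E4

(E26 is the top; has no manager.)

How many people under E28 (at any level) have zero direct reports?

The only person in E28's organization with no one reporting to them is E29. That is 1.

1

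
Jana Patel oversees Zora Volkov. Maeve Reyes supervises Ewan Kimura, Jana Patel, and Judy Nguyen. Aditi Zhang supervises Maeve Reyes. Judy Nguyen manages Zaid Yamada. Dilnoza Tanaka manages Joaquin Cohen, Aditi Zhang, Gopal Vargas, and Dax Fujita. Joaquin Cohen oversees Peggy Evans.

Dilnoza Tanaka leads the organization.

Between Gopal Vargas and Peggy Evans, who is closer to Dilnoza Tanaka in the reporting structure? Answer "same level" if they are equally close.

Gopal Vargas

Gopal Vargas is 1 level below Dilnoza Tanaka; Peggy Evans is 2. Gopal Vargas is higher.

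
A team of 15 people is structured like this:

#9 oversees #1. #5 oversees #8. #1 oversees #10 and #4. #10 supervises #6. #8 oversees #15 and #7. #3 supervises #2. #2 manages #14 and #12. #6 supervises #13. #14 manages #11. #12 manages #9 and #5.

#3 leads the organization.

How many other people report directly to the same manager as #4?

#4 reports to #1. #1's other direct reports are #10 — 1 peer.

1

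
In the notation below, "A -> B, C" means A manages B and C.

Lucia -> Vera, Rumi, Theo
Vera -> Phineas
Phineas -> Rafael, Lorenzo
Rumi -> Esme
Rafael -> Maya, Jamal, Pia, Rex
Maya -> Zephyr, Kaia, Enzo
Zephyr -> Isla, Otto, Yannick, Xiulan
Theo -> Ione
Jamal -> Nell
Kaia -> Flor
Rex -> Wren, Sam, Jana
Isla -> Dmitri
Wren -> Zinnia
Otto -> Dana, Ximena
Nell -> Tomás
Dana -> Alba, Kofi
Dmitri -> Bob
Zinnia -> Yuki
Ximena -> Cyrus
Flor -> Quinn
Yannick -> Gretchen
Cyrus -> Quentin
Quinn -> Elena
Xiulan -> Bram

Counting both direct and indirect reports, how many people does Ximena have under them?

Ximena directly manages Cyrus. Under Cyrus: Quentin (1). That's 2 in total.

2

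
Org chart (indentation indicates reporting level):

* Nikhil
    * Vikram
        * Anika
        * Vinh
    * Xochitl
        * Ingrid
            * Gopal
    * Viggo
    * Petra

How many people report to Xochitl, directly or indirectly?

2

Xochitl directly manages Ingrid. Under Ingrid: Gopal (1). That's 2 in total.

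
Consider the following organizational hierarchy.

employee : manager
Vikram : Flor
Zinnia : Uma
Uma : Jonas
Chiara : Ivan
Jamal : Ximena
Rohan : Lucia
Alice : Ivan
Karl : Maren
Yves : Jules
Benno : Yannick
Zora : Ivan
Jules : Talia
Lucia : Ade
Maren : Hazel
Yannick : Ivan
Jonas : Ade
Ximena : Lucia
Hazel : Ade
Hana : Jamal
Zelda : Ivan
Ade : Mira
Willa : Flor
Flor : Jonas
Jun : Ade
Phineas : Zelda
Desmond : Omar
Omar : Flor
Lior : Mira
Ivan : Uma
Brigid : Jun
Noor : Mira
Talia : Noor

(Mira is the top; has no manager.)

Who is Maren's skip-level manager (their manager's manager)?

Ade

Maren reports to Hazel, and Hazel reports to Ade. So Maren's skip-level manager is Ade.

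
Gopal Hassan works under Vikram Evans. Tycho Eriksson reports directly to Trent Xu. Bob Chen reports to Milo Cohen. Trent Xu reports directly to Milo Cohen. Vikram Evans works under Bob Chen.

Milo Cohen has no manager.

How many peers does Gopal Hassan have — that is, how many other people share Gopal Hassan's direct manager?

Gopal Hassan reports to Vikram Evans, and Vikram Evans has no other direct reports. Gopal Hassan has 0 peers.

0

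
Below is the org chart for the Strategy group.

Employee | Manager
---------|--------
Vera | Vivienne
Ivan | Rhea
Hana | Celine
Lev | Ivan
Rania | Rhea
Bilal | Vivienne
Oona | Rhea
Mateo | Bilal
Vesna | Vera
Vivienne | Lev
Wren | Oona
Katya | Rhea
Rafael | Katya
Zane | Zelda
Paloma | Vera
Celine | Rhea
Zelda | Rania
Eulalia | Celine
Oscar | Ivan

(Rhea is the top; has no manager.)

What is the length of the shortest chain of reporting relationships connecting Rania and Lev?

Rania is 1 level below Rhea, and Lev is 2 levels below Rhea (their lowest common manager). The shortest path runs up from Rania to Rhea and back down to Lev: 1 + 2 = 3 links.

3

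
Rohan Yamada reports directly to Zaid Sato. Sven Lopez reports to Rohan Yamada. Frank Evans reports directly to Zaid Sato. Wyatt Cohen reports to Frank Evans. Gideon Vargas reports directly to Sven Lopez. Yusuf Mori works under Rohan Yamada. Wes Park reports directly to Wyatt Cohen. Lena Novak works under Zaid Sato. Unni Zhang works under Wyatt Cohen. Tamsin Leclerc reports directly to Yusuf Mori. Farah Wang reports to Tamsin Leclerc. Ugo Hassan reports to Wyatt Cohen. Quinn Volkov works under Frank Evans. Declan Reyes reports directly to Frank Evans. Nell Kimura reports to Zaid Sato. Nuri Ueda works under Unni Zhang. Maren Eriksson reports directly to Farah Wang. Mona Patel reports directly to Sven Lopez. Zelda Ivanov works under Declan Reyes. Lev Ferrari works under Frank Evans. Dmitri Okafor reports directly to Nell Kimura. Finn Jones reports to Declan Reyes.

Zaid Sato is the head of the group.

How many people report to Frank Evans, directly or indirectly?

Frank Evans directly manages Wyatt Cohen, Quinn Volkov, Declan Reyes, Lev Ferrari. Under Wyatt Cohen: Ugo Hassan, Unni Zhang, Nuri Ueda, Wes Park (4). Quinn Volkov has no reports. Under Declan Reyes: Finn Jones, Zelda Ivanov (2). Lev Ferrari has no reports. So Frank Evans's organization is 4 direct reports plus everyone under them: 5 + 1 + 3 + 1 = 10.

10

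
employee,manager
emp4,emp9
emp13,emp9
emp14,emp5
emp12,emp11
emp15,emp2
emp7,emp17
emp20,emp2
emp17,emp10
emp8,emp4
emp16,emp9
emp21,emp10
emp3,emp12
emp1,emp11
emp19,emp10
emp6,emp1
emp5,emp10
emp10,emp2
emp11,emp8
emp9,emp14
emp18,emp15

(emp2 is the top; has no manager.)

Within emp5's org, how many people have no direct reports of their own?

4

The people in emp5's organization with no one reporting to them are emp13, emp16, emp6, emp3. That is 4.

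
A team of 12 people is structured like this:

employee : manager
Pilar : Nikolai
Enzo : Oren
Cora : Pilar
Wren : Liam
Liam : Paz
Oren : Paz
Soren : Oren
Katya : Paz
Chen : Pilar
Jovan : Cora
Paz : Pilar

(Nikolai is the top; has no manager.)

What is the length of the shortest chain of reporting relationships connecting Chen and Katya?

Chen is 1 level below Pilar, and Katya is 2 levels below Pilar (their lowest common manager). The shortest path runs up from Chen to Pilar and back down to Katya: 1 + 2 = 3 links.

3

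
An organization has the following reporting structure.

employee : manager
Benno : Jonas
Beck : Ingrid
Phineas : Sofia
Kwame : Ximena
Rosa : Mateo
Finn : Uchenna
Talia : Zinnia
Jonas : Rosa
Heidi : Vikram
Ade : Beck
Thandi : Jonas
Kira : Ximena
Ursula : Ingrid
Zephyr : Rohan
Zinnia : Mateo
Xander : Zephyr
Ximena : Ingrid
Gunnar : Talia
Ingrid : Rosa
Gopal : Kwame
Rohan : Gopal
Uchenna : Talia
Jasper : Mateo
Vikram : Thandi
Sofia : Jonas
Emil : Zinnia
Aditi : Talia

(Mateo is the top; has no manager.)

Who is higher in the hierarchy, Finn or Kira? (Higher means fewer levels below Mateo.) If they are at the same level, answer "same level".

same level

Both Finn and Kira are 4 levels below Mateo.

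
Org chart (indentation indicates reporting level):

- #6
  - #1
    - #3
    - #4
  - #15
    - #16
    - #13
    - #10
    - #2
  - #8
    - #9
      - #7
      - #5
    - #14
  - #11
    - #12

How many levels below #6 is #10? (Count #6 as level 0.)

2

Chain from #10 up to #6: #10 → #15 → #6. That is 2 steps up, so #10 is 2 levels below #6.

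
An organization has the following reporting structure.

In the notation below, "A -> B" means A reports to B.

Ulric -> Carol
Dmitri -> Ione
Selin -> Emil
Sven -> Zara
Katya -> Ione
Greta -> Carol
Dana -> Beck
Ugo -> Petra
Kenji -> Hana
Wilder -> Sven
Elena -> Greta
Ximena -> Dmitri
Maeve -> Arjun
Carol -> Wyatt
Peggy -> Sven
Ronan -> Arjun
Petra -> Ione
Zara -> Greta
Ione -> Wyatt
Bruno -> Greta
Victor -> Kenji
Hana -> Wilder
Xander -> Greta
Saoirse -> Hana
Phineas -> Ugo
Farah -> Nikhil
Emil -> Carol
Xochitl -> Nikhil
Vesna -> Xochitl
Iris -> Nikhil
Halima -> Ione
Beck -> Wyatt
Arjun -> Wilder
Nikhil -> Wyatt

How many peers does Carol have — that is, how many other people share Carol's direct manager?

Carol reports to Wyatt. Wyatt's other direct reports are Nikhil, Ione, Beck — 3 peers.

3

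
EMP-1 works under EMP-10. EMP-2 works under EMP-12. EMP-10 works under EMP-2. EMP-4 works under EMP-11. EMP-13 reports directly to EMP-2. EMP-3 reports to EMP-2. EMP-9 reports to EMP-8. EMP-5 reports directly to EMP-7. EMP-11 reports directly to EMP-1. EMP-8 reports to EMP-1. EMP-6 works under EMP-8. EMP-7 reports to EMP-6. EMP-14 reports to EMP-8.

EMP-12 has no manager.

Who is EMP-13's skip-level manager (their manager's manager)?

EMP-12

EMP-13 reports to EMP-2, and EMP-2 reports to EMP-12. So EMP-13's skip-level manager is EMP-12.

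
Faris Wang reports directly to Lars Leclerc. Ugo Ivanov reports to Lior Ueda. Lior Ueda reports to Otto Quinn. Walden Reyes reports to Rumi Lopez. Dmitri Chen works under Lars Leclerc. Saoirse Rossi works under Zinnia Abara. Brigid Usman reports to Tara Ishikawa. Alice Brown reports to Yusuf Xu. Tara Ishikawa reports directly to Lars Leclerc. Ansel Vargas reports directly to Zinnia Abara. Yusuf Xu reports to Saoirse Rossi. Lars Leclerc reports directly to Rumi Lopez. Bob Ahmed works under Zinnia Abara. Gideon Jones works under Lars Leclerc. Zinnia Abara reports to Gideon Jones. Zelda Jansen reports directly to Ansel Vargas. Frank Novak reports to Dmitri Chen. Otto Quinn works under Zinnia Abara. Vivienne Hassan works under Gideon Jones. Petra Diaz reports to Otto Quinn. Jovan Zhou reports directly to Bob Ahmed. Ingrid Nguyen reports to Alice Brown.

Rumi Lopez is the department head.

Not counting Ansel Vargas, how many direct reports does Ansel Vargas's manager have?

Ansel Vargas reports to Zinnia Abara. Zinnia Abara's other direct reports are Otto Quinn, Saoirse Rossi, Bob Ahmed — 3 peers.

3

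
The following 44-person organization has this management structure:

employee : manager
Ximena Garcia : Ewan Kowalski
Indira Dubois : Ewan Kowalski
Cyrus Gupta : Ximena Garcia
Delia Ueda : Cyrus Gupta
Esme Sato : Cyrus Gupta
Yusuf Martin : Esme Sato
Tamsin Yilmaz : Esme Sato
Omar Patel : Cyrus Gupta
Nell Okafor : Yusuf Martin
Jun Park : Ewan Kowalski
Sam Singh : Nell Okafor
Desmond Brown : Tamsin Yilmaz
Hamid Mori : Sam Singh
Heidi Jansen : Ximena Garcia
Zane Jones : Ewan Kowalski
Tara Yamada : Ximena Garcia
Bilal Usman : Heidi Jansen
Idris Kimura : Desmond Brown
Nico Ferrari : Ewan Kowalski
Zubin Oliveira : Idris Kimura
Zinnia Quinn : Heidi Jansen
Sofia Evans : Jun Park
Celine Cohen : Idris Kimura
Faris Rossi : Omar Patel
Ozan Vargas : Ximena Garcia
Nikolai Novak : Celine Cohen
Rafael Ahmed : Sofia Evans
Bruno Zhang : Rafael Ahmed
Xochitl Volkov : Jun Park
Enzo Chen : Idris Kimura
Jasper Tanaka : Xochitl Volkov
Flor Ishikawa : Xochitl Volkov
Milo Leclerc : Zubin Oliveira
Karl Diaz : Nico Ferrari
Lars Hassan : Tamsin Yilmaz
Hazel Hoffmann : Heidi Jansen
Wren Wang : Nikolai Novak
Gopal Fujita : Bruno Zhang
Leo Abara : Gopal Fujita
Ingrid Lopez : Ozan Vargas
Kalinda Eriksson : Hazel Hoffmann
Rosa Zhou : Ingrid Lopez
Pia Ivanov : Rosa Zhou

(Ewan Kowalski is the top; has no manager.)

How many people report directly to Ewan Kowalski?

5

Ewan Kowalski directly manages Ximena Garcia, Indira Dubois, Jun Park, Zane Jones, Nico Ferrari. That is 5 direct reports.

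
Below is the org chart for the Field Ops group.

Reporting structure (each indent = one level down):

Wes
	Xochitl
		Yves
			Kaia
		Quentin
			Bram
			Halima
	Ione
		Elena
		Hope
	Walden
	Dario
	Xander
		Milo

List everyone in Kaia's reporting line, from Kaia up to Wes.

Kaia reports to Yves. Yves reports to Xochitl. Xochitl reports to Wes. Wes is at the top.

Kaia -> Yves -> Xochitl -> Wes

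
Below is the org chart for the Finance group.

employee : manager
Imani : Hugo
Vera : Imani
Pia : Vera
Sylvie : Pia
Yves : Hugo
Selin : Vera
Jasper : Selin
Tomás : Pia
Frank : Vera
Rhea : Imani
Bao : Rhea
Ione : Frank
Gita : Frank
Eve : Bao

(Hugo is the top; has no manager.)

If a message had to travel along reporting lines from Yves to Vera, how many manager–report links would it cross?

3

Yves is 1 level below Hugo, and Vera is 2 levels below Hugo (their lowest common manager). The shortest path runs up from Yves to Hugo and back down to Vera: 1 + 2 = 3 links.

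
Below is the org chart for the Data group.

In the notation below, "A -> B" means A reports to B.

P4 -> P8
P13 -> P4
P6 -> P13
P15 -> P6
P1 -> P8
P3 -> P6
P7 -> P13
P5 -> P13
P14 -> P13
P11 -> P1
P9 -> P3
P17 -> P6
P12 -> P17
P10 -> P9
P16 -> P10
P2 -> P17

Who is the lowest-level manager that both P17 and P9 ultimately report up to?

P17's chain of managers is P6, P13, P4, P8. P9's chain of managers is P3, P6, P13, P4, P8. The first manager that appears in both chains is P6.

P6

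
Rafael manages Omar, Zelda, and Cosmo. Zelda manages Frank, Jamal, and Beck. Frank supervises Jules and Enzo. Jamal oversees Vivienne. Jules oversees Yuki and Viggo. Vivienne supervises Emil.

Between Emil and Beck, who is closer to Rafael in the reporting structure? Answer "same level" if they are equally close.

Beck

Emil is 4 levels below Rafael; Beck is 2. Beck is higher.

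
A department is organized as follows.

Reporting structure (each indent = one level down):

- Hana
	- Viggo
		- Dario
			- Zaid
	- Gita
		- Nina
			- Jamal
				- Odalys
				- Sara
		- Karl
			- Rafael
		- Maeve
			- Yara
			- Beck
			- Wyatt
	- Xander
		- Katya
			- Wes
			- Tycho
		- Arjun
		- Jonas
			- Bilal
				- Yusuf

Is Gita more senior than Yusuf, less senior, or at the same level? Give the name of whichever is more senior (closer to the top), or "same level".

Gita

Gita is 1 level below Hana; Yusuf is 4. Gita is higher.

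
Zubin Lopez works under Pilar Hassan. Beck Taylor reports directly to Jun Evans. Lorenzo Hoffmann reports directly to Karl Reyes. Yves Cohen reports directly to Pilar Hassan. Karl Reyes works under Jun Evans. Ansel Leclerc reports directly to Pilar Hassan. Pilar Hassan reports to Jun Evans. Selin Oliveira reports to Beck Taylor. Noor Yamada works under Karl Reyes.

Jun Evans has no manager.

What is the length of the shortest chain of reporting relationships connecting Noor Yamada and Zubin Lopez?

4

Noor Yamada is 2 levels below Jun Evans, and Zubin Lopez is 2 levels below Jun Evans (their lowest common manager). The shortest path runs up from Noor Yamada to Jun Evans and back down to Zubin Lopez: 2 + 2 = 4 links.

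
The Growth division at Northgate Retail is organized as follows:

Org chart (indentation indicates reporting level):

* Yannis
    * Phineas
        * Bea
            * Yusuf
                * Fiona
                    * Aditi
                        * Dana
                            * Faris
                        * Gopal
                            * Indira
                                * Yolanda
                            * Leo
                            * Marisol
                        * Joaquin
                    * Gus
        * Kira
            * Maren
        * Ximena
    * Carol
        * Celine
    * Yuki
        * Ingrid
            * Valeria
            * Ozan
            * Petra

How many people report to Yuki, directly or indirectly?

Yuki directly manages Ingrid. Under Ingrid: Petra, Ozan, Valeria (3). That's 4 in total.

4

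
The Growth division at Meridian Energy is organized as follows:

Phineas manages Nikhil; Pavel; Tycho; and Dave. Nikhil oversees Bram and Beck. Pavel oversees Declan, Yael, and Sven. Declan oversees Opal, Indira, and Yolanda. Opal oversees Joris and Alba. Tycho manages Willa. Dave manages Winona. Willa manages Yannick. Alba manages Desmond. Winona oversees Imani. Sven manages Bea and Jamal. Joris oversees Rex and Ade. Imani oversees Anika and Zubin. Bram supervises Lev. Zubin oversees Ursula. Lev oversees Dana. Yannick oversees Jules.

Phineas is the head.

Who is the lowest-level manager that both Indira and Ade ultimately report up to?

Declan

Indira's chain of managers is Declan, Pavel, Phineas. Ade's chain of managers is Joris, Opal, Declan, Pavel, Phineas. The first manager that appears in both chains is Declan.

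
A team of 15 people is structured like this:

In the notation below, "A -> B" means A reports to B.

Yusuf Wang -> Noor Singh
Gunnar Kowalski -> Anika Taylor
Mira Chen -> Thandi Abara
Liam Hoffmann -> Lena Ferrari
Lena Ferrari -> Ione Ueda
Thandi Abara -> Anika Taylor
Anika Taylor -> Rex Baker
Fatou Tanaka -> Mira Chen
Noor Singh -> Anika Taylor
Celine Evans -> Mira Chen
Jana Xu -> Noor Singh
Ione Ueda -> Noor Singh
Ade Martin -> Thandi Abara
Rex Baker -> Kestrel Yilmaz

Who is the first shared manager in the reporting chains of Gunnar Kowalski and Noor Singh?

Anika Taylor

Gunnar Kowalski's chain of managers is Anika Taylor, Rex Baker, Kestrel Yilmaz. Noor Singh's chain of managers is Anika Taylor, Rex Baker, Kestrel Yilmaz. The first manager that appears in both chains is Anika Taylor.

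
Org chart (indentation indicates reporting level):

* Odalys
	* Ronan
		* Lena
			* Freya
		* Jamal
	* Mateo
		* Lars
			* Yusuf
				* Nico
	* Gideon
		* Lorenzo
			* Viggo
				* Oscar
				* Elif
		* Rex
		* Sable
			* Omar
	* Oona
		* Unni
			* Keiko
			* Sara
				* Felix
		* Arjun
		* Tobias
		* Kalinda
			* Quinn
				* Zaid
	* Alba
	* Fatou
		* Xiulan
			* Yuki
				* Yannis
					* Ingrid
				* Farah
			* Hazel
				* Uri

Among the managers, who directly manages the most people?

Direct-report counts: Odalys has 6; Fatou has 1; Xiulan has 2; Hazel has 1; Yuki has 2; Yannis has 1; Oona has 4; Kalinda has 1; Quinn has 1; Unni has 2; Sara has 1; Gideon has 3; Sable has 1; Lorenzo has 1; Viggo has 2; Mateo has 1; Lars has 1; Yusuf has 1; Ronan has 2; Lena has 1. The largest is 6, held by Odalys.

Odalys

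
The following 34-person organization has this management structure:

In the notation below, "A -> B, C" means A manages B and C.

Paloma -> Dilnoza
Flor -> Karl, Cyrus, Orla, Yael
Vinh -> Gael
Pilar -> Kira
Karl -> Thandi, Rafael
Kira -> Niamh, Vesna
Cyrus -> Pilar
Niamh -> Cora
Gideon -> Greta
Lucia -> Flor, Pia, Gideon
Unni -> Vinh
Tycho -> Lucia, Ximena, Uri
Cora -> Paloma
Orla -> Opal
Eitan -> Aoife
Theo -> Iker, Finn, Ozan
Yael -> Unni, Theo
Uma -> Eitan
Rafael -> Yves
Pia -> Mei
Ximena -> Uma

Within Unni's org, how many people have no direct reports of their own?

1

The only person in Unni's organization with no one reporting to them is Gael. That is 1.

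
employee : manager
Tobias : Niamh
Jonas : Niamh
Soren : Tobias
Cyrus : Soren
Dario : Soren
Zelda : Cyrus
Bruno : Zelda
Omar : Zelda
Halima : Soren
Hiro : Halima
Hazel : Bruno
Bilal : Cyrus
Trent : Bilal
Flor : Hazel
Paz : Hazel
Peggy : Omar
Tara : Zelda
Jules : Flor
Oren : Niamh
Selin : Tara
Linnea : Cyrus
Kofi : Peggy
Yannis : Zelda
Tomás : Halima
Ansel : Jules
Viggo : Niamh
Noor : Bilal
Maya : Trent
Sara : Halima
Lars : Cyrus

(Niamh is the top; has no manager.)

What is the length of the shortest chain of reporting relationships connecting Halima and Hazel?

Halima is 1 level below Soren, and Hazel is 4 levels below Soren (their lowest common manager). The shortest path runs up from Halima to Soren and back down to Hazel: 1 + 4 = 5 links.

5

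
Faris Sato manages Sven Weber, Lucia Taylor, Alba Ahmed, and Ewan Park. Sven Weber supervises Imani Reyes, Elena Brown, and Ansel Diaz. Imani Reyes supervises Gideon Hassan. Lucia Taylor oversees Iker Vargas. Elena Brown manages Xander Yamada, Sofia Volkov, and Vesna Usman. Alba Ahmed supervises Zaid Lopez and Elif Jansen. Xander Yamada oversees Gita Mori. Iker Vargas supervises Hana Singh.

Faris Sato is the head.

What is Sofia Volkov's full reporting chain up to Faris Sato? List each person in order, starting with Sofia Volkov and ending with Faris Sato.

Sofia Volkov reports to Elena Brown. Elena Brown reports to Sven Weber. Sven Weber reports to Faris Sato. Faris Sato is at the top.

Sofia Volkov -> Elena Brown -> Sven Weber -> Faris Sato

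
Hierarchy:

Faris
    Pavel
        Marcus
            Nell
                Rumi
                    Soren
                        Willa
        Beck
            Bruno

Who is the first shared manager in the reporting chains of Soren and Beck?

Soren's chain of managers is Rumi, Nell, Marcus, Pavel, Faris. Beck's chain of managers is Pavel, Faris. The first manager that appears in both chains is Pavel.

Pavel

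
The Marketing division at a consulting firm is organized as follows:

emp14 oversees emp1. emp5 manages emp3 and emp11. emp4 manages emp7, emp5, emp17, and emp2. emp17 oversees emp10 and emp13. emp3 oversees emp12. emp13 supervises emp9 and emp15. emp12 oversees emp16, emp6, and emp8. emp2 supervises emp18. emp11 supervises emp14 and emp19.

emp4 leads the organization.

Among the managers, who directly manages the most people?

Direct-report counts: emp4 has 4; emp2 has 1; emp17 has 2; emp13 has 2; emp5 has 2; emp11 has 2; emp14 has 1; emp3 has 1; emp12 has 3. The largest is 4, held by emp4.

emp4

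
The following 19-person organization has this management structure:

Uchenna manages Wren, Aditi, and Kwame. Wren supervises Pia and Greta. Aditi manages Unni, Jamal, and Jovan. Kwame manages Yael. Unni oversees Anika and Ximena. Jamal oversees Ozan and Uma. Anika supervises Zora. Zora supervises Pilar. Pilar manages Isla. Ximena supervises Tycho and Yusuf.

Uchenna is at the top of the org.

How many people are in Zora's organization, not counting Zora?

2

Zora directly manages Pilar. Under Pilar: Isla (1). That's 2 in total.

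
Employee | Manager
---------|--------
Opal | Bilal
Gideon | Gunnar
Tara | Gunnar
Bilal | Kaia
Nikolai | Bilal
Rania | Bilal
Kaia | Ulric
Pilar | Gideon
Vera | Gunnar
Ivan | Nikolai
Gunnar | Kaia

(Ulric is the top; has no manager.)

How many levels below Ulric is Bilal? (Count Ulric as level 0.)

Chain from Bilal up to Ulric: Bilal → Kaia → Ulric. That is 2 steps up, so Bilal is 2 levels below Ulric.

2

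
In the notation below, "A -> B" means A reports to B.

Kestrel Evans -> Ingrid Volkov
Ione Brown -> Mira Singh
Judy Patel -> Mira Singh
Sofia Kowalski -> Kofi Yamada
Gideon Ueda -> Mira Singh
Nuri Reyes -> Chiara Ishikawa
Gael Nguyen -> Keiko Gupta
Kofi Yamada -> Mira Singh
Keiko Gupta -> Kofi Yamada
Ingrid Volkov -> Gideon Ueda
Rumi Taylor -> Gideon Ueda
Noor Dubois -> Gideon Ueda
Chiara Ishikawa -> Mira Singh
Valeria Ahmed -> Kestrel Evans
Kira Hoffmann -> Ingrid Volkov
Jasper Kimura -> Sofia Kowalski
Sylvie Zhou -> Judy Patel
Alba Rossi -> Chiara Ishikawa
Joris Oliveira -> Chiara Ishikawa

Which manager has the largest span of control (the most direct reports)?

Mira Singh

Direct-report counts: Mira Singh has 5; Judy Patel has 1; Chiara Ishikawa has 3; Kofi Yamada has 2; Sofia Kowalski has 1; Keiko Gupta has 1; Gideon Ueda has 3; Ingrid Volkov has 2; Kestrel Evans has 1. The largest is 5, held by Mira Singh.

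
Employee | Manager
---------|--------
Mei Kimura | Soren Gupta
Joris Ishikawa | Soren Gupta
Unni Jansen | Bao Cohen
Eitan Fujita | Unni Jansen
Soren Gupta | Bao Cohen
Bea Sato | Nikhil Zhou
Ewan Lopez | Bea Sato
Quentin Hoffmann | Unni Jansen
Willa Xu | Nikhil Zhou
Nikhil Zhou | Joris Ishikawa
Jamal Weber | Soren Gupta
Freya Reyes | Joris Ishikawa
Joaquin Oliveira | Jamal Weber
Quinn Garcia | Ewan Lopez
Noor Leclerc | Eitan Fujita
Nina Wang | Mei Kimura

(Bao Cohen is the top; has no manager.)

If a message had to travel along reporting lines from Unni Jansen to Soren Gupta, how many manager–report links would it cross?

Unni Jansen is 1 level below Bao Cohen, and Soren Gupta is 1 level below Bao Cohen (their lowest common manager). The shortest path runs up from Unni Jansen to Bao Cohen and back down to Soren Gupta: 1 + 1 = 2 links.

2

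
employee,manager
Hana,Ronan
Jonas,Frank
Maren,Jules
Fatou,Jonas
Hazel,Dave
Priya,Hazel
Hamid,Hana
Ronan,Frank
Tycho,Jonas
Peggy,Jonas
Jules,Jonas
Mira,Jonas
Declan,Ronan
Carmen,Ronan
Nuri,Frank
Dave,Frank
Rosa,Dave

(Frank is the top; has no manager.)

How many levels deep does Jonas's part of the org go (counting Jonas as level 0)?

2

The longest chain under Jonas runs Jonas → Jules → Maren, which is 2 levels below Jonas.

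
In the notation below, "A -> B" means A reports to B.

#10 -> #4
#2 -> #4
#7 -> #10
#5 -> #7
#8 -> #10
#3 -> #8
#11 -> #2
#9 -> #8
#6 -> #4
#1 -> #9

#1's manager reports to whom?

#1 reports to #9, and #9 reports to #8. So #1's skip-level manager is #8.

#8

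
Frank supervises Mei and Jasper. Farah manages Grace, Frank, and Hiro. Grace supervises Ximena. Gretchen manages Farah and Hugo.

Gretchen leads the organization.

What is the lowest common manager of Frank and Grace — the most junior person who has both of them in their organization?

Farah

Frank's chain of managers is Farah, Gretchen. Grace's chain of managers is Farah, Gretchen. The first manager that appears in both chains is Farah.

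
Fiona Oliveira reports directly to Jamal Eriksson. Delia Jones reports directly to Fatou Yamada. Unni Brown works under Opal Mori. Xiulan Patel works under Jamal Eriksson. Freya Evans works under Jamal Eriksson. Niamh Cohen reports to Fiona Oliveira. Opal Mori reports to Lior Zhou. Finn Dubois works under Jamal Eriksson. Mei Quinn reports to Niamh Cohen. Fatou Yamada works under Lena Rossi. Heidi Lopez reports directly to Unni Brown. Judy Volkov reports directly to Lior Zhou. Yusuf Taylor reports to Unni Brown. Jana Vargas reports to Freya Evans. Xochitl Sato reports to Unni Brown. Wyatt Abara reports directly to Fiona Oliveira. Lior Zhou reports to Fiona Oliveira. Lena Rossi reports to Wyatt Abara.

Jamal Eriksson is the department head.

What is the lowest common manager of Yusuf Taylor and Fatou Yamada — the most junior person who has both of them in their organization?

Yusuf Taylor's chain of managers is Unni Brown, Opal Mori, Lior Zhou, Fiona Oliveira, Jamal Eriksson. Fatou Yamada's chain of managers is Lena Rossi, Wyatt Abara, Fiona Oliveira, Jamal Eriksson. The first manager that appears in both chains is Fiona Oliveira.

Fiona Oliveira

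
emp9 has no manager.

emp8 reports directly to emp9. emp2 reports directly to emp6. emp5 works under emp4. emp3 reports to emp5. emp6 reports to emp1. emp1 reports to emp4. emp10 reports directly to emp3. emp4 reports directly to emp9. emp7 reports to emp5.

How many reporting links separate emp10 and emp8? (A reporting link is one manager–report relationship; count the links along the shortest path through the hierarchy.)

5

emp10 is 4 levels below emp9, and emp8 is 1 level below emp9 (their lowest common manager). The shortest path runs up from emp10 to emp9 and back down to emp8: 4 + 1 = 5 links.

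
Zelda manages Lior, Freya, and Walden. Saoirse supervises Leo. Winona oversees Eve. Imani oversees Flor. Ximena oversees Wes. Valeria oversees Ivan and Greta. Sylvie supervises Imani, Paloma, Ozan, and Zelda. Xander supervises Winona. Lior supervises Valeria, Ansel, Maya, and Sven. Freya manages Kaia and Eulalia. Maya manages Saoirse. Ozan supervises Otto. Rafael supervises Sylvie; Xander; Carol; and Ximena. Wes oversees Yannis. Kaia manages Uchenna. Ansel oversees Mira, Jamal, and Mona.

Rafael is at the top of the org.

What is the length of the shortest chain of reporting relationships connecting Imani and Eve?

Imani is 2 levels below Rafael, and Eve is 3 levels below Rafael (their lowest common manager). The shortest path runs up from Imani to Rafael and back down to Eve: 2 + 3 = 5 links.

5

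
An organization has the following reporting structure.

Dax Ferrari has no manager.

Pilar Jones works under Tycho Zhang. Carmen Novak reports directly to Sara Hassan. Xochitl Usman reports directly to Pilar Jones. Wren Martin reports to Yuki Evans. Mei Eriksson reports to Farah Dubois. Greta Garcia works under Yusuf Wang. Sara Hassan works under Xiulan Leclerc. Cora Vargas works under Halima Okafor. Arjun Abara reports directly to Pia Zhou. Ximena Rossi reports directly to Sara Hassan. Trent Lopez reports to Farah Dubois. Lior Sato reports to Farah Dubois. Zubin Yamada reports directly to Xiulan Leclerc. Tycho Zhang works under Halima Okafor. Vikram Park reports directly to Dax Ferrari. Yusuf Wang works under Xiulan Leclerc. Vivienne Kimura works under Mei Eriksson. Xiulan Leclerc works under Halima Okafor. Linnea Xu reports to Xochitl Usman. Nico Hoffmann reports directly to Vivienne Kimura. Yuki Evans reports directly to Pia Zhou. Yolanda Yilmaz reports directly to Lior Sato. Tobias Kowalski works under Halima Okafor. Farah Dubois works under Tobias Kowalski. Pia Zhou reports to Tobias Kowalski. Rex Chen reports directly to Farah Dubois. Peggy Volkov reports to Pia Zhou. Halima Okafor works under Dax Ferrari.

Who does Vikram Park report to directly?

Dax Ferrari

Vikram Park reports directly to Dax Ferrari.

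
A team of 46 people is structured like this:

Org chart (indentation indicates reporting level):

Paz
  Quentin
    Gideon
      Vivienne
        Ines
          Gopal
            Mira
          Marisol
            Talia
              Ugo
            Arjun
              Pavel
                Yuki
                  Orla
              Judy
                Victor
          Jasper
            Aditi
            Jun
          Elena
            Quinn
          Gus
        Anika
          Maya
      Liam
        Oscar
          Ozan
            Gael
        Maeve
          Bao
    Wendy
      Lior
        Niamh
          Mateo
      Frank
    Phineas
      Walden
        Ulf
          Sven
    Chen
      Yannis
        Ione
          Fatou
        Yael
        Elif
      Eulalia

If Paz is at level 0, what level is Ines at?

Chain from Ines up to Paz: Ines → Vivienne → Gideon → Quentin → Paz. That is 4 steps up, so Ines is 4 levels below Paz.

4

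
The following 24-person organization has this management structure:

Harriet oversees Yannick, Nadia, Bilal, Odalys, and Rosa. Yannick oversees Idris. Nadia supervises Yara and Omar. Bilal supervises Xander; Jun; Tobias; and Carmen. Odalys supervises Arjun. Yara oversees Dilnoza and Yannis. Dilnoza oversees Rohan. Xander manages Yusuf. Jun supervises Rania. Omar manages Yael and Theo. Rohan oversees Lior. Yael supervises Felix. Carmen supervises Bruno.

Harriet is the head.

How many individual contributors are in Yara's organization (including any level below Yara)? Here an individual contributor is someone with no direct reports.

2

The people in Yara's organization with no one reporting to them are Yannis, Lior. That is 2.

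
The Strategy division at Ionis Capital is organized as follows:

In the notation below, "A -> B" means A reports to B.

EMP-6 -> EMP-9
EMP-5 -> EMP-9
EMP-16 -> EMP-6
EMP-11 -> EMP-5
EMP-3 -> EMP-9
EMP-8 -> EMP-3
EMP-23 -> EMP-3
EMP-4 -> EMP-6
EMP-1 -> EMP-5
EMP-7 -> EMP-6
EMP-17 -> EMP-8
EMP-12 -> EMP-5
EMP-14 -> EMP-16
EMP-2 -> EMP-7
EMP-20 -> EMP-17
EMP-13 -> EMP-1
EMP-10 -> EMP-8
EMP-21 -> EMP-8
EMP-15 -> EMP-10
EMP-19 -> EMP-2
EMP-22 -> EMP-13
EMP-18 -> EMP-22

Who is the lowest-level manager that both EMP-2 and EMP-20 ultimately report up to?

EMP-9

EMP-2's chain of managers is EMP-7, EMP-6, EMP-9. EMP-20's chain of managers is EMP-17, EMP-8, EMP-3, EMP-9. The first manager that appears in both chains is EMP-9.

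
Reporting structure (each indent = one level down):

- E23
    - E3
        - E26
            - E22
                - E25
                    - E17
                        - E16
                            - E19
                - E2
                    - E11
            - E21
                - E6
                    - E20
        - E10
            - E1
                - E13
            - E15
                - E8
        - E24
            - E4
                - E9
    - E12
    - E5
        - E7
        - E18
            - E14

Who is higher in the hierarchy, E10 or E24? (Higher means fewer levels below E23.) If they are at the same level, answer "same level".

same level

Both E10 and E24 are 2 levels below E23.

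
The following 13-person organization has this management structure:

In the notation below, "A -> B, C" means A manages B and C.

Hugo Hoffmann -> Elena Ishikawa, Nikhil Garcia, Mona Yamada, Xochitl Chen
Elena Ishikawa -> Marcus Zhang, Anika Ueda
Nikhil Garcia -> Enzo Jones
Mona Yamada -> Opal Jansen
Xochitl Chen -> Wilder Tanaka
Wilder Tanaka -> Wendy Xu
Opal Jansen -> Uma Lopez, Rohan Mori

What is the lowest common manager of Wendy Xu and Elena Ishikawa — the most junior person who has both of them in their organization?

Wendy Xu's chain of managers is Wilder Tanaka, Xochitl Chen, Hugo Hoffmann. Elena Ishikawa's chain of managers is Hugo Hoffmann. The first manager that appears in both chains is Hugo Hoffmann.

Hugo Hoffmann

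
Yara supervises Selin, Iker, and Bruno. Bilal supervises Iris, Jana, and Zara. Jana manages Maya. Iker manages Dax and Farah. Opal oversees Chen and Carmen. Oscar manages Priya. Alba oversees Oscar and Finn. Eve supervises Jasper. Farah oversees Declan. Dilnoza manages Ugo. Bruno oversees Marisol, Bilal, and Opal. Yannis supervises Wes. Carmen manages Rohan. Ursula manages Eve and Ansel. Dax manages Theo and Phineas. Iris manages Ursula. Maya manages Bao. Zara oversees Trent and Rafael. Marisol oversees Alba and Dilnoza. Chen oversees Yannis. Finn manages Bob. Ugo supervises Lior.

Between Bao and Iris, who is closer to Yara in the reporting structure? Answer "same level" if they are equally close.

Bao is 5 levels below Yara; Iris is 3. Iris is higher.

Iris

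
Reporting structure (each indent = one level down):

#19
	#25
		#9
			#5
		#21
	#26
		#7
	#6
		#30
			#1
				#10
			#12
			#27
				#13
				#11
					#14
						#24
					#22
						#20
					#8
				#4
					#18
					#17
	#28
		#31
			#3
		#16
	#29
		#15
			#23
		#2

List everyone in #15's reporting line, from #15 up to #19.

#15 -> #29 -> #19

#15 reports to #29. #29 reports to #19. #19 is at the top.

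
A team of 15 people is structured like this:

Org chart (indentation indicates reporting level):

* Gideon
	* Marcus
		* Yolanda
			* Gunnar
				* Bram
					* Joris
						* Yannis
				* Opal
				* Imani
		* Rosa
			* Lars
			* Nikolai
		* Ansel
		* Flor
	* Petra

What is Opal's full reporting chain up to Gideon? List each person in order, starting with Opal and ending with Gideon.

Opal -> Gunnar -> Yolanda -> Marcus -> Gideon

Opal reports to Gunnar. Gunnar reports to Yolanda. Yolanda reports to Marcus. Marcus reports to Gideon. Gideon is at the top.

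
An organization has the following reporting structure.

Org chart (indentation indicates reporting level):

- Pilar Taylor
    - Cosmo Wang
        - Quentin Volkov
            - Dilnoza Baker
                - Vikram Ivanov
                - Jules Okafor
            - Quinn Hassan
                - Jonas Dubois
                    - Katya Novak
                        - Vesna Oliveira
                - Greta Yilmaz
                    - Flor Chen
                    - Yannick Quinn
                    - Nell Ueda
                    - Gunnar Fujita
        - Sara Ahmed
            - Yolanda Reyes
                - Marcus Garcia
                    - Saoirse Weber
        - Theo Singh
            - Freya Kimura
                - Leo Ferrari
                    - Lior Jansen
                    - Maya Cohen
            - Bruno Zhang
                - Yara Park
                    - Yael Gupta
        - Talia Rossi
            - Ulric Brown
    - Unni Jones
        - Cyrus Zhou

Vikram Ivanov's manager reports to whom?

Vikram Ivanov reports to Dilnoza Baker, and Dilnoza Baker reports to Quentin Volkov. So Vikram Ivanov's skip-level manager is Quentin Volkov.

Quentin Volkov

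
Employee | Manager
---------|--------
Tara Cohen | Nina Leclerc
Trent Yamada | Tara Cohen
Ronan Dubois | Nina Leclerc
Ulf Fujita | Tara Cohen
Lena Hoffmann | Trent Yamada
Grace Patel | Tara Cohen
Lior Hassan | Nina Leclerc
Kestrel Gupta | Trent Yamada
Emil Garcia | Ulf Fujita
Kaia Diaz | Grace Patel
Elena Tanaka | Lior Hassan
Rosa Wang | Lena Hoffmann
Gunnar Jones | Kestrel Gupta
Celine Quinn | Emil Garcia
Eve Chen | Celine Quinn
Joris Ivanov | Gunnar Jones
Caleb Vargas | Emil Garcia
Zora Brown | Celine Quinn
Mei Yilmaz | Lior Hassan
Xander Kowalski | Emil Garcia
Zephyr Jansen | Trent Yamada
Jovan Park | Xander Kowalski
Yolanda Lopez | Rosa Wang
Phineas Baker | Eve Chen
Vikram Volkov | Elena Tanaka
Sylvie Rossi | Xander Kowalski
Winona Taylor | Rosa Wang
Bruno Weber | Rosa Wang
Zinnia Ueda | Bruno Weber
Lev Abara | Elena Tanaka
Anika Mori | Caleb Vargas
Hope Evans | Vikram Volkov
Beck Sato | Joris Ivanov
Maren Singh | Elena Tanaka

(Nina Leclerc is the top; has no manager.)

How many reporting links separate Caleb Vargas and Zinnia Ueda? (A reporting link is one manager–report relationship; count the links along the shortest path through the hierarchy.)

Caleb Vargas is 3 levels below Tara Cohen, and Zinnia Ueda is 5 levels below Tara Cohen (their lowest common manager). The shortest path runs up from Caleb Vargas to Tara Cohen and back down to Zinnia Ueda: 3 + 5 = 8 links.

8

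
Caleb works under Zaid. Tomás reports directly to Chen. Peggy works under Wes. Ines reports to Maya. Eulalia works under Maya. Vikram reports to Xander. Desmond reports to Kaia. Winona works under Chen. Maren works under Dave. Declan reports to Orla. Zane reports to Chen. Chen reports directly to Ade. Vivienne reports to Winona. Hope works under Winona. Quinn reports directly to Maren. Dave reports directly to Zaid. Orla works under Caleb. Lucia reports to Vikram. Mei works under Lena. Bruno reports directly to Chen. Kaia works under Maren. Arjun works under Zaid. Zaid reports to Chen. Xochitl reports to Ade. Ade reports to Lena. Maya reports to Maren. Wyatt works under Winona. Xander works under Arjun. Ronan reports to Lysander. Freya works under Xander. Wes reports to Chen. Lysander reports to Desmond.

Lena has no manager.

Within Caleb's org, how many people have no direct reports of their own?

The only person in Caleb's organization with no one reporting to them is Declan. That is 1.

1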